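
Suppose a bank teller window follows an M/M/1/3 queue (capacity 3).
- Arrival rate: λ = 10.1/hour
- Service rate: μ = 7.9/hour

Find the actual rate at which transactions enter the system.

ρ = λ/μ = 10.1/7.9 = 1.2785
P₀ = (1-ρ)/(1-ρ^(K+1)) = (1-1.2785)/(1-1.2785^4) = -0.2785/-1.6718 = 0.1666
P_K = P₀×ρ^K = 0.16659 × 1.2785^3 = 0.16659 × 2.0898 = 0.3481
λ_eff = λ(1-P_K) = 10.1 × (1 - 0.34813) = 10.1 × 0.65187 = 6.5839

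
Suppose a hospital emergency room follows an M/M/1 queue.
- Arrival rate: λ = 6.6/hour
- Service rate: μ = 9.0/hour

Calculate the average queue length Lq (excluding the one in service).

ρ = λ/μ = 6.6/9.0 = 0.7333
For M/M/1: Lq = λ²/(μ(μ-λ))
Lq = 43.56/(9.0 × 2.40)
Lq = 2.0167 patients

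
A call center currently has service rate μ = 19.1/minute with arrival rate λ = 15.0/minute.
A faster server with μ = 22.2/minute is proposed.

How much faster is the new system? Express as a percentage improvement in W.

System 1: ρ₁ = 15.0/19.1 = 0.7853, W₁ = 1/(19.1-15.0) = 0.243902
System 2: ρ₂ = 15.0/22.2 = 0.6757, W₂ = 1/(22.2-15.0) = 0.138889
Improvement: (W₁-W₂)/W₁ = (0.243902-0.138889)/0.243902 = 43.06%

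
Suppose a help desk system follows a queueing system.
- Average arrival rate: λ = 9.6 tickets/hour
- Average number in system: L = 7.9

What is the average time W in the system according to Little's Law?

Little's Law: L = λW, so W = L/λ
W = 7.9/9.6 = 0.8229 hours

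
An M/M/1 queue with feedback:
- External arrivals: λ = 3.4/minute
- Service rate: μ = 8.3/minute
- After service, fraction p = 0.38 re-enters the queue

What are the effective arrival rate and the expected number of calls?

Effective arrival rate: λ_eff = λ/(1-p) = 3.4/(1-0.38) = 3.4/0.62 = 5.4839
ρ = λ_eff/μ = 5.4839/8.3 = 0.66071
L = ρ/(1-ρ) = 0.66071/(1-0.66071) = 1.9473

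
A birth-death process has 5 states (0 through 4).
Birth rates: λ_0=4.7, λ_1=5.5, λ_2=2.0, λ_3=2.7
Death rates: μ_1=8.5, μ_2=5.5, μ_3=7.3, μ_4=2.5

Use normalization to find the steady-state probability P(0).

Ratios P(n)/P(0) = (λ₀···λₙ₋₁)/(μ₁···μₙ):
P(1)/P(0) = (4.7)/(8.5) = 0.55294
P(2)/P(0) = (4.7×5.5)/(8.5×5.5) = 0.55294
P(3)/P(0) = (4.7×5.5×2.0)/(8.5×5.5×7.3) = 0.15149
P(4)/P(0) = (4.7×5.5×2.0×2.7)/(8.5×5.5×7.3×2.5) = 0.16361

Normalization: ∑ P(n) = 1
P(0) × (1.0000 + 0.55294 + 0.55294 + 0.15149 + 0.16361) = 1
P(0) × 2.4210 = 1
P(0) = 1/2.4210 = 0.4131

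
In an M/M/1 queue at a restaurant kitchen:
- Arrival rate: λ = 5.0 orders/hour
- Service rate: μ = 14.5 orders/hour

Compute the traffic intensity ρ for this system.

Server utilization: ρ = λ/μ
ρ = 5.0/14.5 = 0.3448
The server is busy 34.48% of the time.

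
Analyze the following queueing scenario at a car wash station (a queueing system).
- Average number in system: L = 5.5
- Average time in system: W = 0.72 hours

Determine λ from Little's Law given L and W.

Little's Law: L = λW, so λ = L/W
λ = 5.5/0.72 = 7.6389 cars/hour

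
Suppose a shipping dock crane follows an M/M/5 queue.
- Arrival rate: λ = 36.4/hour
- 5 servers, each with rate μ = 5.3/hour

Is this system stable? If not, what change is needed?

Stability requires ρ = λ/(cμ) < 1
ρ = 36.4/(5 × 5.3) = 36.4/26.50 = 1.3736
Since 1.3736 ≥ 1, the system is UNSTABLE.
Need c > λ/μ = 36.4/5.3 = 6.87.
Minimum servers needed: c = 7.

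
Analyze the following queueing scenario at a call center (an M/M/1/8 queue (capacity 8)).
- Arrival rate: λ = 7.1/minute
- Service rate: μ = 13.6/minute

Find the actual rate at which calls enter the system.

ρ = λ/μ = 7.1/13.6 = 0.52206
P₀ = (1-ρ)/(1-ρ^(K+1)) = (1-0.52206)/(1-0.52206^9) = 0.4779/0.9971 = 0.4793
P_K = P₀×ρ^K = 0.4793 × 0.52206^8 = 0.4793 × 0.005518 = 0.002645
λ_eff = λ(1-P_K) = 7.1 × (1 - 0.002645) = 7.1 × 0.99735 = 7.0812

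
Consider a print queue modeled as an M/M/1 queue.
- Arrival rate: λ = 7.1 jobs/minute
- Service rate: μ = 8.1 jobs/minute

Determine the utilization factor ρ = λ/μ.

Server utilization: ρ = λ/μ
ρ = 7.1/8.1 = 0.8765
The server is busy 87.65% of the time.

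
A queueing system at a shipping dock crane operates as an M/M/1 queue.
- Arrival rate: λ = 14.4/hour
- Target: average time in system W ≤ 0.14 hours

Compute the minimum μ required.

For M/M/1: W = 1/(μ-λ)
Need W ≤ 0.14, so 1/(μ-λ) ≤ 0.14
μ - λ ≥ 1/0.14 = 7.1429
μ ≥ 14.4 + 7.1429 = 21.5429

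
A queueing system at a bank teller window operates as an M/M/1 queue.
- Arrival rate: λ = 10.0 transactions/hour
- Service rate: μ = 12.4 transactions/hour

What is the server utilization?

Server utilization: ρ = λ/μ
ρ = 10.0/12.4 = 0.8065
The server is busy 80.65% of the time.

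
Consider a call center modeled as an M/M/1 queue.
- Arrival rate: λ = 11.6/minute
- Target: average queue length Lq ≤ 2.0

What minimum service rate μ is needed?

For M/M/1: Lq = λ²/(μ(μ-λ))
Need Lq ≤ 2.0, i.e. μ(μ-λ) ≥ λ²/2.0
μ² - 11.6μ - 134.56/2.0 ≥ 0  →  μ² - 11.6μ - 67.2800 ≥ 0
Quadratic formula (positive root): μ = [λ + √(λ² + 4×67.2800)]/2
Discriminant: 134.56 + 4×67.2800 = 403.6800, √403.6800 = 20.0918
μ ≥ (11.6 + 20.0918)/2 = 15.8459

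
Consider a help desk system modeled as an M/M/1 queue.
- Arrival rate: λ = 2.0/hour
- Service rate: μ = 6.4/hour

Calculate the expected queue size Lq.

ρ = λ/μ = 2.0/6.4 = 0.3125
For M/M/1: Lq = λ²/(μ(μ-λ))
Lq = 4.00/(6.4 × 4.40)
Lq = 0.1420 tickets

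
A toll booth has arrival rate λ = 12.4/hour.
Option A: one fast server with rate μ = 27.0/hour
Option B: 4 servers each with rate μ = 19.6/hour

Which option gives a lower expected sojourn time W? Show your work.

Option A: single server μ = 27.0 (M/M/1)
  ρ_A = 12.4/27.0 = 0.4593
  W_A = 1/(μ-λ) = 1/(27.0-12.4) = 1/14.60 = 0.06849

Option B: 4 servers μ = 19.6 (M/M/4)
  ρ_B = λ/(cμ) = 12.4/(4×19.6) = 0.1582
  Offered load a = λ/μ = cρ = 12.4/19.6 = 0.6327
  P₀ = [ Σₙ₌₀^3 aⁿ/n! + a^4/(4!(1-ρ)) ]⁻¹
  Σ = a^0/0! + a^1/1! + a^2/2! + a^3/3! = 1.0000 + 0.6327 + 0.2001 + 0.04220 = 1.8750
  a^4/(4!(1-ρ)) = 0.1602/(24 × 0.8418) = 0.007929
  P₀ = 1/(1.8750 + 0.007929) = 0.5311
  Lq = P₀·a^4·ρ / (4!(1-ρ)²) = 0.53109 × 0.16020 × 0.15816 / (24 × 0.70869) = 0.0007912
  Wq_B = Lq/λ = 0.00079117/12.4 = 0.00006380
  W_B = Wq_B + 1/μ = 0.00006380 + 0.05102 = 0.05108

Since W_B = 0.05108 < W_A = 0.06849, Option B (multiple servers) has the shorter time in system.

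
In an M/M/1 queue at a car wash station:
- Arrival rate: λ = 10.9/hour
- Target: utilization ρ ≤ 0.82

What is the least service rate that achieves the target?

ρ = λ/μ, so μ = λ/ρ
μ ≥ 10.9/0.82 = 13.2927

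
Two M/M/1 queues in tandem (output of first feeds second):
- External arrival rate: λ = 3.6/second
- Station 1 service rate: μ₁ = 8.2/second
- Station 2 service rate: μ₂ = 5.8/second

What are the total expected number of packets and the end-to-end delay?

By Jackson's theorem, each station behaves as independent M/M/1.
Station 1: ρ₁ = 3.6/8.2 = 0.4390, L₁ = ρ₁/(1-ρ₁) = λ/(μ₁-λ) = 3.6/4.60 = 0.7826
Station 2: ρ₂ = 3.6/5.8 = 0.6207, L₂ = ρ₂/(1-ρ₂) = λ/(μ₂-λ) = 3.6/2.20 = 1.6364
Total: L = L₁ + L₂ = 0.7826 + 1.6364 = 2.4190
W = L/λ = 2.4190/3.6 = 0.6719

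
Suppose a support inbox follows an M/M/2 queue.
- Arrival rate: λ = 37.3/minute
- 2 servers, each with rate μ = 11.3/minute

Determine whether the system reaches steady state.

Stability requires ρ = λ/(cμ) < 1
ρ = 37.3/(2 × 11.3) = 37.3/22.60 = 1.6504
Since 1.6504 ≥ 1, the system is UNSTABLE.
Need c > λ/μ = 37.3/11.3 = 3.30.
Minimum servers needed: c = 4.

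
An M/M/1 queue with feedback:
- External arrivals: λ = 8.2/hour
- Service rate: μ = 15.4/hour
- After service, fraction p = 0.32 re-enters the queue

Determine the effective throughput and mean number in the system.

Effective arrival rate: λ_eff = λ/(1-p) = 8.2/(1-0.32) = 8.2/0.68 = 12.058824
ρ = λ_eff/μ = 12.058824/15.4 = 0.7830405
L = ρ/(1-ρ) = 0.7830405/(1-0.7830405) = 3.6092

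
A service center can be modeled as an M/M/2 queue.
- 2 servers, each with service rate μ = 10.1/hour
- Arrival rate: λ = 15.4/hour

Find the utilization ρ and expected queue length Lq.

Traffic intensity: ρ = λ/(cμ) = 15.4/(2×10.1) = 0.7624
Since ρ = 0.7624 < 1, system is stable.
Offered load a = λ/μ = cρ = 15.4/10.1 = 1.5248
P₀ = [ Σₙ₌₀^1 aⁿ/n! + a^2/(2!(1-ρ)) ]⁻¹
Σ = a^0/0! + a^1/1! = 1.0000 + 1.5248 = 2.5248
a^2/(2!(1-ρ)) = 2.32487/(2 × 0.237624) = 4.8919
P₀ = 1/(2.5248 + 4.8919) = 0.1348
Lq = P₀·a^2·ρ / (2!(1-ρ)²) = 0.13483 × 2.3249 × 0.76238 / (2 × 0.056465) = 2.1162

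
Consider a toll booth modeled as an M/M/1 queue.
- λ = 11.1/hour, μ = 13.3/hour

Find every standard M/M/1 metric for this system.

Step 1: ρ = λ/μ = 11.1/13.3 = 0.8346
Step 2: L = λ/(μ-λ) = 11.1/2.20 = 5.0455
Step 3: Lq = λ²/(μ(μ-λ)) = 123.21/(13.3×2.20) = 4.2109
Step 4: W = 1/(μ-λ) = 1/2.20 = 0.45455
Step 5: Wq = λ/(μ(μ-λ)) = 11.1/(13.3×2.20) = 0.3794
Step 6: P(0) = 1-ρ = 0.1654
Verify: L = λW = 11.1×0.45455 = 5.0455 ✔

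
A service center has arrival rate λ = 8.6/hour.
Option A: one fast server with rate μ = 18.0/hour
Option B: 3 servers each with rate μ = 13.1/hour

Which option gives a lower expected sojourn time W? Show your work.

Option A: single server μ = 18.0 (M/M/1)
  ρ_A = 8.6/18.0 = 0.4778
  W_A = 1/(μ-λ) = 1/(18.0-8.6) = 1/9.40 = 0.1064

Option B: 3 servers μ = 13.1 (M/M/3)
  ρ_B = λ/(cμ) = 8.6/(3×13.1) = 0.2188
  Offered load a = λ/μ = cρ = 8.6/13.1 = 0.6565
  P₀ = [ Σₙ₌₀^2 aⁿ/n! + a^3/(3!(1-ρ)) ]⁻¹
  Σ = a^0/0! + a^1/1! + a^2/2! = 1.0000 + 0.6565 + 0.2155 = 1.8720
  a^3/(3!(1-ρ)) = 0.2829/(6 × 0.7812) = 0.06036
  P₀ = 1/(1.8720 + 0.06036) = 0.5175
  Lq = P₀·a^3·ρ / (3!(1-ρ)²) = 0.51751 × 0.28293 × 0.21883 / (6 × 0.61023) = 0.008751
  Wq_B = Lq/λ = 0.008751/8.6 = 0.0010176
  W_B = Wq_B + 1/μ = 0.0010176 + 0.076336 = 0.07735

Since W_B = 0.07735 < W_A = 0.1064, Option B (multiple servers) has the shorter time in system.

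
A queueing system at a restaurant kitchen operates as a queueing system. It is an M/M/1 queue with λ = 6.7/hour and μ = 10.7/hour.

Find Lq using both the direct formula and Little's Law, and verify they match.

Method 1 (direct): Lq = λ²/(μ(μ-λ)) = 44.89/(10.7 × 4.00) = 1.0488

Method 2 (Little's Law):
W = 1/(μ-λ) = 1/4.00 = 0.2500
Wq = W - 1/μ = 0.2500 - 0.09346 = 0.15654
Lq = λWq = 6.7 × 0.15654 = 1.0488 ✔ (matches Method 1)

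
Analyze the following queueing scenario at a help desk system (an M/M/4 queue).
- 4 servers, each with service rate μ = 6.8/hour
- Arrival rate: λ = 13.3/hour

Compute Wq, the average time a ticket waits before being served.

Traffic intensity: ρ = λ/(cμ) = 13.3/(4×6.8) = 0.4890
Since ρ = 0.4890 < 1, system is stable.
Offered load a = λ/μ = cρ = 13.3/6.8 = 1.9559
P₀ = [ Σₙ₌₀^3 aⁿ/n! + a^4/(4!(1-ρ)) ]⁻¹
Σ = a^0/0! + a^1/1! + a^2/2! + a^3/3! = 1.00000 + 1.95588 + 1.91274 + 1.24703 = 6.1157
a^4/(4!(1-ρ)) = 14.6343/(24 × 0.51103) = 1.1932
P₀ = 1/(6.1157 + 1.1932) = 0.1368
Lq = P₀·a^4·ρ / (4!(1-ρ)²) = 0.1368 × 14.6343 × 0.4890 / (24 × 0.2612) = 0.1562
Wq = Lq/λ = 0.1562/13.3 = 0.01174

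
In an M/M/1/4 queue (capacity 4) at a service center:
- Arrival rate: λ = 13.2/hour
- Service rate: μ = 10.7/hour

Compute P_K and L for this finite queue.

ρ = λ/μ = 13.2/10.7 = 1.2336
P₀ = (1-ρ)/(1-ρ^(K+1)) = (1-1.2336)/(1-1.2336^5) = -0.2336/-1.8567 = 0.1258
P_K = P₀×ρ^K = 0.12581 × 1.2336^4 = 0.12581 × 2.3158 = 0.2914
Blocking probability P_4 = 0.2914 (29.14%)
L = ρ[1 - (K+1)ρ^K + Kρ^(K+1)] / [(1-ρ)(1-ρ^(K+1))]
L = 1.2336 × (1 - 5×2.31578 + 4×2.85675) / ((1 - 1.2336) × (1 - 2.85675)) = 2.4121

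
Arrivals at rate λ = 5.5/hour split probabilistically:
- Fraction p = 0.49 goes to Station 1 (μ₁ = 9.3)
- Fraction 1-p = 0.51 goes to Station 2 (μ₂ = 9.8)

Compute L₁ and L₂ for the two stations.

Effective rates: λ₁ = 5.5×0.49 = 2.695, λ₂ = 5.5×0.51 = 2.805
Station 1: ρ₁ = 2.695/9.3 = 0.28978, L₁ = ρ₁/(1-ρ₁) = 0.28978/(1-0.28978) = 0.4080
Station 2: ρ₂ = 2.805/9.8 = 0.2862, L₂ = ρ₂/(1-ρ₂) = 0.2862/(1-0.2862) = 0.4010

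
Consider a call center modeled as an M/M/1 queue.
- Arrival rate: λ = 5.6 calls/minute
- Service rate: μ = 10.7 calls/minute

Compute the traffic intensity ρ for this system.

Server utilization: ρ = λ/μ
ρ = 5.6/10.7 = 0.5234
The server is busy 52.34% of the time.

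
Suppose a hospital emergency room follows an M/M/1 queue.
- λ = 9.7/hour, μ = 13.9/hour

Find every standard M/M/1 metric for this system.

Step 1: ρ = λ/μ = 9.7/13.9 = 0.6978
Step 2: L = λ/(μ-λ) = 9.7/4.20 = 2.3095
Step 3: Lq = λ²/(μ(μ-λ)) = 94.09/(13.9×4.20) = 1.6117
Step 4: W = 1/(μ-λ) = 1/4.20 = 0.238095
Step 5: Wq = λ/(μ(μ-λ)) = 9.7/(13.9×4.20) = 0.1662
Step 6: P(0) = 1-ρ = 0.3022
Verify: L = λW = 9.7×0.238095 = 2.3095 ✔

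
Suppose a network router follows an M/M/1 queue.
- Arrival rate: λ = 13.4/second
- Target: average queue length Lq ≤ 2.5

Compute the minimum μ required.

For M/M/1: Lq = λ²/(μ(μ-λ))
Need Lq ≤ 2.5, i.e. μ(μ-λ) ≥ λ²/2.5
μ² - 13.4μ - 179.56/2.5 ≥ 0  →  μ² - 13.4μ - 71.8240 ≥ 0
Quadratic formula (positive root): μ = [λ + √(λ² + 4×71.8240)]/2
Discriminant: 179.56 + 4×71.8240 = 466.8560, √466.8560 = 21.60685
μ ≥ (13.4 + 21.60685)/2 = 17.5034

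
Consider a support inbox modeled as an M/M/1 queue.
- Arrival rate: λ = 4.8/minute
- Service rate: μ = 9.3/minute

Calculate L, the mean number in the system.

ρ = λ/μ = 4.8/9.3 = 0.5161
For M/M/1: L = λ/(μ-λ)
L = 4.8/(9.3-4.8) = 4.8/4.50
L = 1.0667 emails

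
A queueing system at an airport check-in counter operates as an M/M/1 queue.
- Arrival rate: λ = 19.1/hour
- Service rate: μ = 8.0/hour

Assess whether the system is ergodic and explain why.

Stability requires ρ = λ/(cμ) < 1
ρ = 19.1/(1 × 8.0) = 19.1/8.00 = 2.3875
Since 2.3875 ≥ 1, the system is UNSTABLE.
Queue grows without bound. Need μ > λ = 19.1.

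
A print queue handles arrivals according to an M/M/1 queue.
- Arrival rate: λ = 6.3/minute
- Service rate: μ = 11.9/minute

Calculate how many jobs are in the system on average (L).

ρ = λ/μ = 6.3/11.9 = 0.5294
For M/M/1: L = λ/(μ-λ)
L = 6.3/(11.9-6.3) = 6.3/5.60
L = 1.1250 jobs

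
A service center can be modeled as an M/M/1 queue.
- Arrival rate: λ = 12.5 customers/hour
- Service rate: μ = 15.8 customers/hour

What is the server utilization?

Server utilization: ρ = λ/μ
ρ = 12.5/15.8 = 0.7911
The server is busy 79.11% of the time.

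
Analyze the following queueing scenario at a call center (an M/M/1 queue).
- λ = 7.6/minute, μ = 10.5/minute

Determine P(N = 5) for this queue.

ρ = λ/μ = 7.6/10.5 = 0.7238
P(n) = (1-ρ)ρⁿ
P(5) = (1-0.7238) × 0.7238^5
P(5) = 0.27620 × 0.19865
P(5) = 0.05487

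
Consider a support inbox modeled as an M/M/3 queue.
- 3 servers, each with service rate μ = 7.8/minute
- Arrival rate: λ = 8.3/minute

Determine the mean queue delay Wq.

Traffic intensity: ρ = λ/(cμ) = 8.3/(3×7.8) = 0.3547
Since ρ = 0.3547 < 1, system is stable.
Offered load a = λ/μ = cρ = 8.3/7.8 = 1.0641
P₀ = [ Σₙ₌₀^2 aⁿ/n! + a^3/(3!(1-ρ)) ]⁻¹
Σ = a^0/0! + a^1/1! + a^2/2! = 1.0000 + 1.0641 + 0.5662 = 2.6303
a^3/(3!(1-ρ)) = 1.2049/(6 × 0.6453) = 0.3112
P₀ = 1/(2.6303 + 0.3112) = 0.3400
Lq = P₀·a^3·ρ / (3!(1-ρ)²) = 0.33997 × 1.2049 × 0.35470 / (6 × 0.41641) = 0.05815
Wq = Lq/λ = 0.05815/8.3 = 0.007006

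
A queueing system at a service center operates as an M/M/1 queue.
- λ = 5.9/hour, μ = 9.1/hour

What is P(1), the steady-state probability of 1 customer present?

ρ = λ/μ = 5.9/9.1 = 0.6484
P(n) = (1-ρ)ρⁿ
P(1) = (1-0.6484) × 0.6484^1
P(1) = 0.3516 × 0.6484
P(1) = 0.2280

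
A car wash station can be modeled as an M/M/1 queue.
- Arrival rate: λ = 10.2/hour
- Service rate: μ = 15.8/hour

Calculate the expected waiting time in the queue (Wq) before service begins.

First, compute utilization: ρ = λ/μ = 10.2/15.8 = 0.6456
For M/M/1: Wq = λ/(μ(μ-λ))
Wq = 10.2/(15.8 × (15.8-10.2))
Wq = 10.2/(15.8 × 5.60)
Wq = 0.1153 hours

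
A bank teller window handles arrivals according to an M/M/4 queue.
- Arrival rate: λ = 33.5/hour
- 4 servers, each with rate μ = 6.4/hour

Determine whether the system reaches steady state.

Stability requires ρ = λ/(cμ) < 1
ρ = 33.5/(4 × 6.4) = 33.5/25.60 = 1.3086
Since 1.3086 ≥ 1, the system is UNSTABLE.
Need c > λ/μ = 33.5/6.4 = 5.23.
Minimum servers needed: c = 6.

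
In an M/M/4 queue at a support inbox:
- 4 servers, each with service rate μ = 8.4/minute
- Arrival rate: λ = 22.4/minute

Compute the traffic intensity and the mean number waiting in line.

Traffic intensity: ρ = λ/(cμ) = 22.4/(4×8.4) = 0.6667
Since ρ = 0.6667 < 1, system is stable.
Offered load a = λ/μ = cρ = 22.4/8.4 = 2.6667
P₀ = [ Σₙ₌₀^3 aⁿ/n! + a^4/(4!(1-ρ)) ]⁻¹
Σ = a^0/0! + a^1/1! + a^2/2! + a^3/3! = 1.00000 + 2.66667 + 3.55556 + 3.16049 = 10.3827
a^4/(4!(1-ρ)) = 50.5679/(24 × 0.333333) = 6.3210
P₀ = 1/(10.3827 + 6.3210) = 0.05987
Lq = P₀·a^4·ρ / (4!(1-ρ)²) = 0.059867 × 50.5679 × 0.66667 / (24 × 0.11111) = 0.7568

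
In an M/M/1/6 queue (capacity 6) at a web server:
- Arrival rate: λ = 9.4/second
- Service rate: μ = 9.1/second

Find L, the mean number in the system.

ρ = λ/μ = 9.4/9.1 = 1.03297
P₀ = (1-ρ)/(1-ρ^(K+1)) = (1-1.03297)/(1-1.03297^7) = -0.03297/-0.2549 = 0.1293
P_K = P₀×ρ^K = 0.1293 × 1.03297^6 = 0.1293 × 1.2149 = 0.1571
L = ρ[1 - (K+1)ρ^K + Kρ^(K+1)] / [(1-ρ)(1-ρ^(K+1))]
L = 1.03297 × (1 - 7×1.2148601 + 6×1.2549140) / ((1 - 1.03297) × (1 - 1.2549140)) = 3.1296 requests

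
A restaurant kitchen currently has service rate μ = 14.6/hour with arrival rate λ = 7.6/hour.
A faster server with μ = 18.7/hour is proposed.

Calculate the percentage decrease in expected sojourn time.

System 1: ρ₁ = 7.6/14.6 = 0.5205, W₁ = 1/(14.6-7.6) = 0.14286
System 2: ρ₂ = 7.6/18.7 = 0.4064, W₂ = 1/(18.7-7.6) = 0.090090
Improvement: (W₁-W₂)/W₁ = (0.14286-0.090090)/0.14286 = 36.94%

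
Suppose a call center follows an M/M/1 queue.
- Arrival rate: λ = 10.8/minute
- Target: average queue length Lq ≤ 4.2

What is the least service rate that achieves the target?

For M/M/1: Lq = λ²/(μ(μ-λ))
Need Lq ≤ 4.2, i.e. μ(μ-λ) ≥ λ²/4.2
μ² - 10.8μ - 116.64/4.2 ≥ 0  →  μ² - 10.8μ - 27.77143 ≥ 0
Quadratic formula (positive root): μ = [λ + √(λ² + 4×27.77143)]/2
Discriminant: 116.64 + 4×27.77143 = 227.7257, √227.7257 = 15.0906
μ ≥ (10.8 + 15.0906)/2 = 12.9453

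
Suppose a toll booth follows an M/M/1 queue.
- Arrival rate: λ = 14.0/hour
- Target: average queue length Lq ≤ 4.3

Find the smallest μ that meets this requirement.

For M/M/1: Lq = λ²/(μ(μ-λ))
Need Lq ≤ 4.3, i.e. μ(μ-λ) ≥ λ²/4.3
μ² - 14.0μ - 196.00/4.3 ≥ 0  →  μ² - 14.0μ - 45.5814 ≥ 0
Quadratic formula (positive root): μ = [λ + √(λ² + 4×45.5814)]/2
Discriminant: 196.00 + 4×45.5814 = 378.3256, √378.3256 = 19.4506
μ ≥ (14.0 + 19.4506)/2 = 16.7253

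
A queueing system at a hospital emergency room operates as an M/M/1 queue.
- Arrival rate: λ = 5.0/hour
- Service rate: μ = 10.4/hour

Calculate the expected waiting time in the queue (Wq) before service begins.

First, compute utilization: ρ = λ/μ = 5.0/10.4 = 0.4808
For M/M/1: Wq = λ/(μ(μ-λ))
Wq = 5.0/(10.4 × (10.4-5.0))
Wq = 5.0/(10.4 × 5.40)
Wq = 0.08903 hours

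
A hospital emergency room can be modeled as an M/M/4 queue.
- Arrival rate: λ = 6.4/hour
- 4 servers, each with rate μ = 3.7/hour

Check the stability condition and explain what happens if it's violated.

Stability requires ρ = λ/(cμ) < 1
ρ = 6.4/(4 × 3.7) = 6.4/14.80 = 0.4324
Since 0.4324 < 1, the system is STABLE.
The servers are busy 43.24% of the time.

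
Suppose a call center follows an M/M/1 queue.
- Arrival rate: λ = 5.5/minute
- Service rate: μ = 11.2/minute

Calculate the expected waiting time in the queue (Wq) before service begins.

First, compute utilization: ρ = λ/μ = 5.5/11.2 = 0.4911
For M/M/1: Wq = λ/(μ(μ-λ))
Wq = 5.5/(11.2 × (11.2-5.5))
Wq = 5.5/(11.2 × 5.70)
Wq = 0.08615 minutes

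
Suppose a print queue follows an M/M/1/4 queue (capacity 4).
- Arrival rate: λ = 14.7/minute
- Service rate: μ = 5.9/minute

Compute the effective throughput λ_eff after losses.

ρ = λ/μ = 14.7/5.9 = 2.4915
P₀ = (1-ρ)/(1-ρ^(K+1)) = (1-2.4915)/(1-2.4915^5) = -1.4915/-95.0073 = 0.01570
P_K = P₀×ρ^K = 0.015699 × 2.4915^4 = 0.015699 × 38.5340 = 0.6049
λ_eff = λ(1-P_K) = 14.7 × (1 - 0.60494) = 14.7 × 0.39506 = 5.8074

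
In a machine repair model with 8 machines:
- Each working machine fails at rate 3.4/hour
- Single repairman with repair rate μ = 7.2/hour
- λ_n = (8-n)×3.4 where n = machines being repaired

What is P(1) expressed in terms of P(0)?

P(1)/P(0) = ∏_{i=0}^{1-1} λ_i/μ_{i+1}
= (8-0)×3.4/7.2
= 3.7778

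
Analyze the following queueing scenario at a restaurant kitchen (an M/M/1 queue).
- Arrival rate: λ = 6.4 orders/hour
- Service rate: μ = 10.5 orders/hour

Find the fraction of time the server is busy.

Server utilization: ρ = λ/μ
ρ = 6.4/10.5 = 0.6095
The server is busy 60.95% of the time.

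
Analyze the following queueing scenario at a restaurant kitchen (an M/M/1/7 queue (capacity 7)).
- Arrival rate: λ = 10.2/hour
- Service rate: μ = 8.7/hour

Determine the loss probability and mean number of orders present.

ρ = λ/μ = 10.2/8.7 = 1.1724
P₀ = (1-ρ)/(1-ρ^(K+1)) = (1-1.1724)/(1-1.1724^8) = -0.1724/-2.5695 = 0.06709
P_K = P₀×ρ^K = 0.06709 × 1.1724^7 = 0.06709 × 3.0446 = 0.2043
Blocking probability P_7 = 0.2043 (20.43%)
L = ρ[1 - (K+1)ρ^K + Kρ^(K+1)] / [(1-ρ)(1-ρ^(K+1))]
L = 1.1724 × (1 - 8×3.04460 + 7×3.56949) / ((1 - 1.1724) × (1 - 3.56949)) = 4.3130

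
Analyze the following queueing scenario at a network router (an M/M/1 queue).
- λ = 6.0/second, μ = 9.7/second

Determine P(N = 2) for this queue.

ρ = λ/μ = 6.0/9.7 = 0.6186
P(n) = (1-ρ)ρⁿ
P(2) = (1-0.6186) × 0.6186^2
P(2) = 0.381400 × 0.382666
P(2) = 0.1459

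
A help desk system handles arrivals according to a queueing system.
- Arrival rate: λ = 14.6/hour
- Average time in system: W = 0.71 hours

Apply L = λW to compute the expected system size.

Little's Law: L = λW
L = 14.6 × 0.71 = 10.3660 tickets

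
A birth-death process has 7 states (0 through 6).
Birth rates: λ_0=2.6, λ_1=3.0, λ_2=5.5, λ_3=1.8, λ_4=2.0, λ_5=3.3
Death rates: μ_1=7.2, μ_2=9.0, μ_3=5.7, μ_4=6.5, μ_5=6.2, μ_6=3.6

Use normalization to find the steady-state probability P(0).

Ratios P(n)/P(0) = (λ₀···λₙ₋₁)/(μ₁···μₙ):
P(1)/P(0) = (2.6)/(7.2) = 0.3611
P(2)/P(0) = (2.6×3.0)/(7.2×9.0) = 0.1204
P(3)/P(0) = (2.6×3.0×5.5)/(7.2×9.0×5.7) = 0.1161
P(4)/P(0) = (2.6×3.0×5.5×1.8)/(7.2×9.0×5.7×6.5) = 0.03216
P(5)/P(0) = (2.6×3.0×5.5×1.8×2.0)/(7.2×9.0×5.7×6.5×6.2) = 0.01038
P(6)/P(0) = (2.6×3.0×5.5×1.8×2.0×3.3)/(7.2×9.0×5.7×6.5×6.2×3.6) = 0.009511

Normalization: ∑ P(n) = 1
P(0) × (1.0000 + 0.3611 + 0.1204 + 0.1161 + 0.03216 + 0.01038 + 0.009511) = 1
P(0) × 1.6497 = 1
P(0) = 1/1.6497 = 0.6062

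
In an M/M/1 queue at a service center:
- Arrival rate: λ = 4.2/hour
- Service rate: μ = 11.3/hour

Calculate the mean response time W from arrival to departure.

First, compute utilization: ρ = λ/μ = 4.2/11.3 = 0.3717
For M/M/1: W = 1/(μ-λ)
W = 1/(11.3-4.2) = 1/7.10
W = 0.1408 hours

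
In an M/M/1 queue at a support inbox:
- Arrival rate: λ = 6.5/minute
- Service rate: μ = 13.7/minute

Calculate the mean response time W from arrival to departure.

First, compute utilization: ρ = λ/μ = 6.5/13.7 = 0.4745
For M/M/1: W = 1/(μ-λ)
W = 1/(13.7-6.5) = 1/7.20
W = 0.1389 minutes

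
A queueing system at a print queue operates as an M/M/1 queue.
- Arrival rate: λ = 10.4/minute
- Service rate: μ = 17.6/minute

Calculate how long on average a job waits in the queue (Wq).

First, compute utilization: ρ = λ/μ = 10.4/17.6 = 0.5909
For M/M/1: Wq = λ/(μ(μ-λ))
Wq = 10.4/(17.6 × (17.6-10.4))
Wq = 10.4/(17.6 × 7.20)
Wq = 0.08207 minutes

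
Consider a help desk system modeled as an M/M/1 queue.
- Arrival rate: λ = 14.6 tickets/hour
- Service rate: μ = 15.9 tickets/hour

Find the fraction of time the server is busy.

Server utilization: ρ = λ/μ
ρ = 14.6/15.9 = 0.9182
The server is busy 91.82% of the time.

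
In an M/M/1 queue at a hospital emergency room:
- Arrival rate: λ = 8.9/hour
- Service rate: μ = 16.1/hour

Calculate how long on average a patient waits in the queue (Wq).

First, compute utilization: ρ = λ/μ = 8.9/16.1 = 0.5528
For M/M/1: Wq = λ/(μ(μ-λ))
Wq = 8.9/(16.1 × (16.1-8.9))
Wq = 8.9/(16.1 × 7.20)
Wq = 0.07678 hours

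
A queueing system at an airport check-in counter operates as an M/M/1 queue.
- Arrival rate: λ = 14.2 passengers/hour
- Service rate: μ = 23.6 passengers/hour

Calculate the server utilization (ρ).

Server utilization: ρ = λ/μ
ρ = 14.2/23.6 = 0.6017
The server is busy 60.17% of the time.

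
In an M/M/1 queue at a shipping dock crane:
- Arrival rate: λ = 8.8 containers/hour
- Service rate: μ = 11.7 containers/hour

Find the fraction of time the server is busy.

Server utilization: ρ = λ/μ
ρ = 8.8/11.7 = 0.7521
The server is busy 75.21% of the time.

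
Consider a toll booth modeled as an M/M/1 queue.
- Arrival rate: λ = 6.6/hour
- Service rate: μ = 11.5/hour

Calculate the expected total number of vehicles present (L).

ρ = λ/μ = 6.6/11.5 = 0.5739
For M/M/1: L = λ/(μ-λ)
L = 6.6/(11.5-6.6) = 6.6/4.90
L = 1.3469 vehicles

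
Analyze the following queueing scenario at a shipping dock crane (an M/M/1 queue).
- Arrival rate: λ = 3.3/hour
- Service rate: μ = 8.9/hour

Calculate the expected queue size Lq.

ρ = λ/μ = 3.3/8.9 = 0.3708
For M/M/1: Lq = λ²/(μ(μ-λ))
Lq = 10.89/(8.9 × 5.60)
Lq = 0.2185 containers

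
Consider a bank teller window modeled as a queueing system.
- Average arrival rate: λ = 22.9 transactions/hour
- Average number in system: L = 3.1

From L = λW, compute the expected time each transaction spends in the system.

Little's Law: L = λW, so W = L/λ
W = 3.1/22.9 = 0.1354 hours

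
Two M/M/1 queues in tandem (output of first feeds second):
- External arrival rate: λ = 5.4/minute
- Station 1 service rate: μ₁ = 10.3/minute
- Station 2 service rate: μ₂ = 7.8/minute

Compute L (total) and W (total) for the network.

By Jackson's theorem, each station behaves as independent M/M/1.
Station 1: ρ₁ = 5.4/10.3 = 0.5243, L₁ = ρ₁/(1-ρ₁) = λ/(μ₁-λ) = 5.4/4.90 = 1.1020
Station 2: ρ₂ = 5.4/7.8 = 0.6923, L₂ = ρ₂/(1-ρ₂) = λ/(μ₂-λ) = 5.4/2.40 = 2.2500
Total: L = L₁ + L₂ = 1.1020 + 2.2500 = 3.3520
W = L/λ = 3.3520/5.4 = 0.6207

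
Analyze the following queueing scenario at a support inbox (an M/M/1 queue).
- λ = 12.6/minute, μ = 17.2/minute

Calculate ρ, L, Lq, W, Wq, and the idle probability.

Step 1: ρ = λ/μ = 12.6/17.2 = 0.7326
Step 2: L = λ/(μ-λ) = 12.6/4.60 = 2.7391
Step 3: Lq = λ²/(μ(μ-λ)) = 158.76/(17.2×4.60) = 2.0066
Step 4: W = 1/(μ-λ) = 1/4.60 = 0.21739
Step 5: Wq = λ/(μ(μ-λ)) = 12.6/(17.2×4.60) = 0.1593
Step 6: P(0) = 1-ρ = 0.2674
Verify: L = λW = 12.6×0.21739 = 2.7391 ✔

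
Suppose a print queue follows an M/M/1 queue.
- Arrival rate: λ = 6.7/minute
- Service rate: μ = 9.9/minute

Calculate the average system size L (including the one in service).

ρ = λ/μ = 6.7/9.9 = 0.6768
For M/M/1: L = λ/(μ-λ)
L = 6.7/(9.9-6.7) = 6.7/3.20
L = 2.0938 jobs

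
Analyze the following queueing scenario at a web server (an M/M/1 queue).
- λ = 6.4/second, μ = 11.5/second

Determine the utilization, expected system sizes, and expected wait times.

Step 1: ρ = λ/μ = 6.4/11.5 = 0.5565
Step 2: L = λ/(μ-λ) = 6.4/5.10 = 1.2549
Step 3: Lq = λ²/(μ(μ-λ)) = 40.96/(11.5×5.10) = 0.6984
Step 4: W = 1/(μ-λ) = 1/5.10 = 0.19608
Step 5: Wq = λ/(μ(μ-λ)) = 6.4/(11.5×5.10) = 0.1091
Step 6: P(0) = 1-ρ = 0.4435
Verify: L = λW = 6.4×0.19608 = 1.2549 ✔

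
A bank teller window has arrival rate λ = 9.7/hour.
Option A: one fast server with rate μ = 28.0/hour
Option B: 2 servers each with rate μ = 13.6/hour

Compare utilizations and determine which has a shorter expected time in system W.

Option A: single server μ = 28.0 (M/M/1)
  ρ_A = 9.7/28.0 = 0.3464
  W_A = 1/(μ-λ) = 1/(28.0-9.7) = 1/18.30 = 0.05464

Option B: 2 servers μ = 13.6 (M/M/2)
  ρ_B = λ/(cμ) = 9.7/(2×13.6) = 0.3566
  Offered load a = λ/μ = cρ = 9.7/13.6 = 0.7132
  P₀ = [ Σₙ₌₀^1 aⁿ/n! + a^2/(2!(1-ρ)) ]⁻¹
  Σ = a^0/0! + a^1/1! = 1.0000 + 0.7132 = 1.7132
  a^2/(2!(1-ρ)) = 0.5087/(2 × 0.6434) = 0.3953
  P₀ = 1/(1.7132 + 0.3953) = 0.4743
  Lq = P₀·a^2·ρ / (2!(1-ρ)²) = 0.4743 × 0.5087 × 0.3566 / (2 × 0.4139) = 0.1039
  Wq_B = Lq/λ = 0.1039/9.7 = 0.01071
  W_B = Wq_B + 1/μ = 0.01071 + 0.07353 = 0.08424

Since W_A = 0.05464 < W_B = 0.08424, Option A (single fast server) has the shorter time in system.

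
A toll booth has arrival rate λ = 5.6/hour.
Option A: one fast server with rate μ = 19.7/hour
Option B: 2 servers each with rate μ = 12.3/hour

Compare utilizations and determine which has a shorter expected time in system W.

Option A: single server μ = 19.7 (M/M/1)
  ρ_A = 5.6/19.7 = 0.2843
  W_A = 1/(μ-λ) = 1/(19.7-5.6) = 1/14.10 = 0.07092

Option B: 2 servers μ = 12.3 (M/M/2)
  ρ_B = λ/(cμ) = 5.6/(2×12.3) = 0.2276
  Offered load a = λ/μ = cρ = 5.6/12.3 = 0.4553
  P₀ = [ Σₙ₌₀^1 aⁿ/n! + a^2/(2!(1-ρ)) ]⁻¹
  Σ = a^0/0! + a^1/1! = 1.0000 + 0.4553 = 1.4553
  a^2/(2!(1-ρ)) = 0.2073/(2 × 0.7724) = 0.1342
  P₀ = 1/(1.4553 + 0.1342) = 0.6291
  Lq = P₀·a^2·ρ / (2!(1-ρ)²) = 0.6291 × 0.2073 × 0.2276 / (2 × 0.5965) = 0.02488
  Wq_B = Lq/λ = 0.02488/5.6 = 0.004443
  W_B = Wq_B + 1/μ = 0.004443 + 0.08130 = 0.08574

Since W_A = 0.07092 < W_B = 0.08574, Option A (single fast server) has the shorter time in system.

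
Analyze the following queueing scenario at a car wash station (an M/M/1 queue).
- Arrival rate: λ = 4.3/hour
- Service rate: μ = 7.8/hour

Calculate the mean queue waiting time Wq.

First, compute utilization: ρ = λ/μ = 4.3/7.8 = 0.5513
For M/M/1: Wq = λ/(μ(μ-λ))
Wq = 4.3/(7.8 × (7.8-4.3))
Wq = 4.3/(7.8 × 3.50)
Wq = 0.1575 hours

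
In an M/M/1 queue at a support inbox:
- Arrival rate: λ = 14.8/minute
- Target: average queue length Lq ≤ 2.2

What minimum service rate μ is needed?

For M/M/1: Lq = λ²/(μ(μ-λ))
Need Lq ≤ 2.2, i.e. μ(μ-λ) ≥ λ²/2.2
μ² - 14.8μ - 219.04/2.2 ≥ 0  →  μ² - 14.8μ - 99.563636 ≥ 0
Quadratic formula (positive root): μ = [λ + √(λ² + 4×99.563636)]/2
Discriminant: 219.04 + 4×99.563636 = 617.2945, √617.2945 = 24.8454
μ ≥ (14.8 + 24.8454)/2 = 19.8227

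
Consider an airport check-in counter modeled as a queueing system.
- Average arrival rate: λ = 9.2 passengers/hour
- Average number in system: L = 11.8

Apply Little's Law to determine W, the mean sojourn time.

Little's Law: L = λW, so W = L/λ
W = 11.8/9.2 = 1.2826 hours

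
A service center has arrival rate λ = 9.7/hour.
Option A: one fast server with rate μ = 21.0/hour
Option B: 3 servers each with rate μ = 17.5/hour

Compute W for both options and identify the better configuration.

Option A: single server μ = 21.0 (M/M/1)
  ρ_A = 9.7/21.0 = 0.4619
  W_A = 1/(μ-λ) = 1/(21.0-9.7) = 1/11.30 = 0.08850

Option B: 3 servers μ = 17.5 (M/M/3)
  ρ_B = λ/(cμ) = 9.7/(3×17.5) = 0.1848
  Offered load a = λ/μ = cρ = 9.7/17.5 = 0.5543
  P₀ = [ Σₙ₌₀^2 aⁿ/n! + a^3/(3!(1-ρ)) ]⁻¹
  Σ = a^0/0! + a^1/1! + a^2/2! = 1.0000 + 0.5543 + 0.1536 = 1.7079
  a^3/(3!(1-ρ)) = 0.17029/(6 × 0.81524) = 0.03481
  P₀ = 1/(1.7079 + 0.03481) = 0.5738
  Lq = P₀·a^3·ρ / (3!(1-ρ)²) = 0.573817 × 0.170295 × 0.184762 / (6 × 0.664613) = 0.004528
  Wq_B = Lq/λ = 0.004528/9.7 = 0.0004668
  W_B = Wq_B + 1/μ = 0.0004668 + 0.05714 = 0.05761

Since W_B = 0.05761 < W_A = 0.08850, Option B (multiple servers) has the shorter time in system.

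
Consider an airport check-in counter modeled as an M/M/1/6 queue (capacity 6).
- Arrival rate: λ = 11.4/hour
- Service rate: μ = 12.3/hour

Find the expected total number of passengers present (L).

ρ = λ/μ = 11.4/12.3 = 0.92683
P₀ = (1-ρ)/(1-ρ^(K+1)) = (1-0.92683)/(1-0.92683^7) = 0.07317/0.4125 = 0.1774
P_K = P₀×ρ^K = 0.17738 × 0.92683^6 = 0.17738 × 0.63387 = 0.1124
L = ρ[1 - (K+1)ρ^K + Kρ^(K+1)] / [(1-ρ)(1-ρ^(K+1))]
L = 0.92683 × (1 - 7×0.6338704 + 6×0.5874901) / ((1 - 0.92683) × (1 - 0.5874901)) = 2.6975 passengers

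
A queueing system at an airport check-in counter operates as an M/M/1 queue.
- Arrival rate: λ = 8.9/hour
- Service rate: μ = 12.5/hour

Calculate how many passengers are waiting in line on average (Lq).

ρ = λ/μ = 8.9/12.5 = 0.7120
For M/M/1: Lq = λ²/(μ(μ-λ))
Lq = 79.21/(12.5 × 3.60)
Lq = 1.7602 passengers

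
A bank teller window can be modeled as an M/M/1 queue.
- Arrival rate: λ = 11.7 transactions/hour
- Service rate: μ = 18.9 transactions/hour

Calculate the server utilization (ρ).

Server utilization: ρ = λ/μ
ρ = 11.7/18.9 = 0.6190
The server is busy 61.90% of the time.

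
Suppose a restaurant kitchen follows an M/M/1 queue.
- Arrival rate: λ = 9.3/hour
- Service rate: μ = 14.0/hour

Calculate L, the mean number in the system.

ρ = λ/μ = 9.3/14.0 = 0.6643
For M/M/1: L = λ/(μ-λ)
L = 9.3/(14.0-9.3) = 9.3/4.70
L = 1.9787 orders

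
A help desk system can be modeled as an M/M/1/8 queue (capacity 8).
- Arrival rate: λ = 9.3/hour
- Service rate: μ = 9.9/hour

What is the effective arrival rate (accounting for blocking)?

ρ = λ/μ = 9.3/9.9 = 0.9394
P₀ = (1-ρ)/(1-ρ^(K+1)) = (1-0.9394)/(1-0.9394^9) = 0.06060/0.4303 = 0.1408
P_K = P₀×ρ^K = 0.14084 × 0.9394^8 = 0.14084 × 0.60646 = 0.08541
λ_eff = λ(1-P_K) = 9.3 × (1 - 0.08541) = 9.3 × 0.91459 = 8.5057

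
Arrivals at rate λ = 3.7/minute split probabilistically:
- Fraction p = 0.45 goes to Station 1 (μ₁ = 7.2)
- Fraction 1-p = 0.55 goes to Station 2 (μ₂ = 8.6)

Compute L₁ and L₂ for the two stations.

Effective rates: λ₁ = 3.7×0.45 = 1.665, λ₂ = 3.7×0.55 = 2.035
Station 1: ρ₁ = 1.665/7.2 = 0.23125, L₁ = ρ₁/(1-ρ₁) = 0.23125/(1-0.23125) = 0.3008
Station 2: ρ₂ = 2.035/8.6 = 0.23663, L₂ = ρ₂/(1-ρ₂) = 0.23663/(1-0.23663) = 0.3100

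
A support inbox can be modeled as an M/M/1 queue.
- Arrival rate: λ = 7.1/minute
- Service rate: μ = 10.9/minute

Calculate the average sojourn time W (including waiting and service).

First, compute utilization: ρ = λ/μ = 7.1/10.9 = 0.6514
For M/M/1: W = 1/(μ-λ)
W = 1/(10.9-7.1) = 1/3.80
W = 0.2632 minutes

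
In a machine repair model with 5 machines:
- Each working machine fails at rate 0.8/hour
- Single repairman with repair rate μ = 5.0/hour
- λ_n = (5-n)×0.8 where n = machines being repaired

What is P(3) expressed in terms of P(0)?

P(3)/P(0) = ∏_{i=0}^{3-1} λ_i/μ_{i+1}
= (5-0)×0.8/5.0 × (5-1)×0.8/5.0 × (5-2)×0.8/5.0
= 0.2458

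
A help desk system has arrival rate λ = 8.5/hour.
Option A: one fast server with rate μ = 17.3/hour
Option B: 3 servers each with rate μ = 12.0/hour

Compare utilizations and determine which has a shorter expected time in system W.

Option A: single server μ = 17.3 (M/M/1)
  ρ_A = 8.5/17.3 = 0.4913
  W_A = 1/(μ-λ) = 1/(17.3-8.5) = 1/8.80 = 0.1136

Option B: 3 servers μ = 12.0 (M/M/3)
  ρ_B = λ/(cμ) = 8.5/(3×12.0) = 0.2361
  Offered load a = λ/μ = cρ = 8.5/12.0 = 0.7083
  P₀ = [ Σₙ₌₀^2 aⁿ/n! + a^3/(3!(1-ρ)) ]⁻¹
  Σ = a^0/0! + a^1/1! + a^2/2! = 1.0000 + 0.7083 + 0.2509 = 1.9592
  a^3/(3!(1-ρ)) = 0.3554/(6 × 0.7639) = 0.07754
  P₀ = 1/(1.9592 + 0.07754) = 0.4910
  Lq = P₀·a^3·ρ / (3!(1-ρ)²) = 0.4910 × 0.3554 × 0.2361 / (6 × 0.5835) = 0.01177
  Wq_B = Lq/λ = 0.011767/8.5 = 0.0013844
  W_B = Wq_B + 1/μ = 0.0013844 + 0.083333 = 0.08472

Since W_B = 0.08472 < W_A = 0.1136, Option B (multiple servers) has the shorter time in system.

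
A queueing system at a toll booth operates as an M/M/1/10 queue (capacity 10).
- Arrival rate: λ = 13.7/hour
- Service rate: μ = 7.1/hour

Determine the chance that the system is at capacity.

ρ = λ/μ = 13.7/7.1 = 1.92958
P₀ = (1-ρ)/(1-ρ^(K+1)) = (1-1.92958)/(1-1.92958^11) = -0.9296/-1379.6725 = 0.0006738
P_K = P₀×ρ^K = 0.0006738 × 1.92958^10 = 0.0006738 × 715.5301 = 0.4821
Blocking probability = 48.21%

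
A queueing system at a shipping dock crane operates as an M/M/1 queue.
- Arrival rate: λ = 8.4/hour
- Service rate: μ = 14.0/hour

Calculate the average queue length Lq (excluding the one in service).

ρ = λ/μ = 8.4/14.0 = 0.6000
For M/M/1: Lq = λ²/(μ(μ-λ))
Lq = 70.56/(14.0 × 5.60)
Lq = 0.9000 containers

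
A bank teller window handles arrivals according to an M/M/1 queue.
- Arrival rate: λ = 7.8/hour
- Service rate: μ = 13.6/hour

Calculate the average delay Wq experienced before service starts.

First, compute utilization: ρ = λ/μ = 7.8/13.6 = 0.5735
For M/M/1: Wq = λ/(μ(μ-λ))
Wq = 7.8/(13.6 × (13.6-7.8))
Wq = 7.8/(13.6 × 5.80)
Wq = 0.09888 hours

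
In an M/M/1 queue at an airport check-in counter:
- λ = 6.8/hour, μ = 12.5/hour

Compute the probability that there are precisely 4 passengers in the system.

ρ = λ/μ = 6.8/12.5 = 0.5440
P(n) = (1-ρ)ρⁿ
P(4) = (1-0.5440) × 0.5440^4
P(4) = 0.4560 × 0.08758
P(4) = 0.03994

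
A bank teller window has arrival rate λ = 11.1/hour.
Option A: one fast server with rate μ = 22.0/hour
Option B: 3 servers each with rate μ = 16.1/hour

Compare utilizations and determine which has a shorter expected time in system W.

Option A: single server μ = 22.0 (M/M/1)
  ρ_A = 11.1/22.0 = 0.5045
  W_A = 1/(μ-λ) = 1/(22.0-11.1) = 1/10.90 = 0.09174

Option B: 3 servers μ = 16.1 (M/M/3)
  ρ_B = λ/(cμ) = 11.1/(3×16.1) = 0.2298
  Offered load a = λ/μ = cρ = 11.1/16.1 = 0.6894
  P₀ = [ Σₙ₌₀^2 aⁿ/n! + a^3/(3!(1-ρ)) ]⁻¹
  Σ = a^0/0! + a^1/1! + a^2/2! = 1.0000 + 0.6894 + 0.2377 = 1.9271
  a^3/(3!(1-ρ)) = 0.32771/(6 × 0.77019) = 0.07092
  P₀ = 1/(1.9271 + 0.07092) = 0.5005
  Lq = P₀·a^3·ρ / (3!(1-ρ)²) = 0.5005 × 0.3277 × 0.2298 / (6 × 0.5932) = 0.01059
  Wq_B = Lq/λ = 0.0105907/11.1 = 0.00095412
  W_B = Wq_B + 1/μ = 0.00095412 + 0.062112 = 0.06307

Since W_B = 0.06307 < W_A = 0.09174, Option B (multiple servers) has the shorter time in system.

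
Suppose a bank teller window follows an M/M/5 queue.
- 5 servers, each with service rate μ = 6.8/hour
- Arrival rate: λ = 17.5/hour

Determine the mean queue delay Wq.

Traffic intensity: ρ = λ/(cμ) = 17.5/(5×6.8) = 0.5147
Since ρ = 0.5147 < 1, system is stable.
Offered load a = λ/μ = cρ = 17.5/6.8 = 2.5735
P₀ = [ Σₙ₌₀^4 aⁿ/n! + a^5/(5!(1-ρ)) ]⁻¹
Σ = a^0/0! + a^1/1! + a^2/2! + a^3/3! + a^4/4! = 1.0000 + 2.5735 + 3.3115 + 2.8408 + 1.8277 = 11.5535
a^5/(5!(1-ρ)) = 112.8875/(120 × 0.48529) = 1.9385
P₀ = 1/(11.5535 + 1.9385) = 0.07412
Lq = P₀·a^5·ρ / (5!(1-ρ)²) = 0.07412 × 112.8875 × 0.5147 / (120 × 0.2355) = 0.1524
Wq = Lq/λ = 0.152383/17.5 = 0.008708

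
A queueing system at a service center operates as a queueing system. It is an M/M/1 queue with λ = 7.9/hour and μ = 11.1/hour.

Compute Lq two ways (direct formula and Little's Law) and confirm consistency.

Method 1 (direct): Lq = λ²/(μ(μ-λ)) = 62.41/(11.1 × 3.20) = 1.7570

Method 2 (Little's Law):
W = 1/(μ-λ) = 1/3.20 = 0.3125
Wq = W - 1/μ = 0.3125 - 0.09009 = 0.2224
Lq = λWq = 7.9 × 0.2224 = 1.7570 ✔ (matches Method 1)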